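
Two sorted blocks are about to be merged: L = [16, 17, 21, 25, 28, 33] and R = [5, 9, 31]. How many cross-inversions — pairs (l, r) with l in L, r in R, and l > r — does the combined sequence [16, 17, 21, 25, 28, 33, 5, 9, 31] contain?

13

Count, for every r in R, how many entries of L exceed r:
r = 5: 16, 17, 21, 25, 28, 33 → 6
r = 9: 16, 17, 21, 25, 28, 33 → 6
r = 31: 33 → 1
Cross-inversions: 6 + 6 + 1 = 13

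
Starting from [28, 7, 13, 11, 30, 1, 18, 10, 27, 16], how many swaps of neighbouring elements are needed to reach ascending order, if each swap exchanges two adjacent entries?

There are 22 adjacent swaps.

The minimum number of adjacent swaps to sort an array equals its inversion count, since every such swap removes exactly one inversion.
Count inversions — for each element, later elements that are smaller:
28: 7, 13, 11, 1, 18, 10, 27, 16 → 8
7: 1 → 1
13: 11, 1, 10 → 3
11: 1, 10 → 2
30: 1, 18, 10, 27, 16 → 5
1: none → 0
18: 10, 16 → 2
10: none → 0
27: 16 → 1
16: none → 0
Total inversions: 8 + 1 + 3 + 2 + 5 + 0 + 2 + 0 + 1 + 0 = 22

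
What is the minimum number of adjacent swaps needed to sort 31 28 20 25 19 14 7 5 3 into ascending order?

Adjacent swaps: 35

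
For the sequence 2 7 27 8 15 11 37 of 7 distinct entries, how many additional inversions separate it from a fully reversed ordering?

17 inversions short

Maximum inversions for 7 distinct elements is C(7, 2) = 7·6/2 = 21.
Current inversions — for each element, count later smaller elements:
2: 0
7: 0
27: 3
8: 0
15: 1
11: 0
37: 0
Current total: 0 + 0 + 3 + 0 + 1 + 0 + 0 = 4
Shortfall: 21 − 4 = 17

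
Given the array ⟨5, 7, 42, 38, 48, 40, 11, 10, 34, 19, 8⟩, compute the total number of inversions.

29

Sweep left to right; for each value list the smaller values that follow it:
5: 0
7: 0
42: 7
38: 5
48: 6
40: 5
11: 2
10: 1
34: 2
19: 1
8: 0
Sum: 0 + 0 + 7 + 5 + 6 + 5 + 2 + 1 + 2 + 1 + 0 = 29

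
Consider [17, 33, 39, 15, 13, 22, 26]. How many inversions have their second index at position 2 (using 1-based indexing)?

The element at index 2 is 33.
Elements before it: 17
None of them are larger than 33.

0 such elements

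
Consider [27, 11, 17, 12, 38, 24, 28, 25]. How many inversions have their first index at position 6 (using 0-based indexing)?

1

The element at index 6 is 28.
Elements after it: 25
Those smaller than 28: 25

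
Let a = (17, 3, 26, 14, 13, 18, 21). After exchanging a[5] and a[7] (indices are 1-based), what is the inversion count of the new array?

11

Positions 5 and 7 hold 13 and 21; after swapping, the array is [17, 3, 26, 14, 21, 18, 13].
Element-by-element contributions:
17: 3
3: 0
26: 4
14: 1
21: 2
18: 1
13: 0
Sum: 3 + 0 + 4 + 1 + 2 + 1 + 0 = 11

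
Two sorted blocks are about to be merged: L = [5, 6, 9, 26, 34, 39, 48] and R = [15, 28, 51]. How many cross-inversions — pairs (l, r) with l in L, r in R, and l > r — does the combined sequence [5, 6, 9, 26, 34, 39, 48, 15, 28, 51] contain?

Cross-inversions: 7

Count, for every r in R, how many entries of L exceed r:
r = 15: 26, 34, 39, 48 → 4
r = 28: 34, 39, 48 → 3
r = 51: none → 0
Cross-inversions: 4 + 3 + 0 = 7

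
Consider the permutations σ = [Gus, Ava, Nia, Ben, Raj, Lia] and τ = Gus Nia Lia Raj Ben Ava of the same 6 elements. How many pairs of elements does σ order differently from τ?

7

Assign each item its position (1..6) in the first ordering, then rewrite the second ordering as that position sequence:
positions: Gus→1, Ava→2, Nia→3, Ben→4, Raj→5, Lia→6
second ordering as positions: [1, 3, 6, 5, 4, 2]
Discordant pairs = inversions in this position sequence.
1: 0
3: 2 → 1
6: 5, 4, 2 → 3
5: 4, 2 → 2
4: 2 → 1
2: 0
Total: 0 + 1 + 3 + 2 + 1 + 0 = 7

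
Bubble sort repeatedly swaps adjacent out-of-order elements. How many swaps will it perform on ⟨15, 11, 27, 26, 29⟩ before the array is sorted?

2 swaps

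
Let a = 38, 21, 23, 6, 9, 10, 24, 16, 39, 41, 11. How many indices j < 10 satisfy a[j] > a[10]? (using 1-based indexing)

The element at index 10 is 41.
Elements before it: 38, 21, 23, 6, 9, 10, 24, 16, 39
None of them are larger than 41.

0 such elements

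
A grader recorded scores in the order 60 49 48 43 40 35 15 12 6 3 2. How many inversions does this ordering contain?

55 inversions

Count, for each position, how many later elements it exceeds:
60 → 49, 48, 43, 40, 35, 15, 12, 6, 3, 2 → 10
49 → 48, 43, 40, 35, 15, 12, 6, 3, 2 → 9
48 → 43, 40, 35, 15, 12, 6, 3, 2 → 8
43 → 40, 35, 15, 12, 6, 3, 2 → 7
40 → 35, 15, 12, 6, 3, 2 → 6
35 → 15, 12, 6, 3, 2 → 5
15 → 12, 6, 3, 2 → 4
12 → 6, 3, 2 → 3
6 → 3, 2 → 2
3 → 2 → 1
2 → none → 0
Sum: 10 + 9 + 8 + 7 + 6 + 5 + 4 + 3 + 2 + 1 + 0 = 55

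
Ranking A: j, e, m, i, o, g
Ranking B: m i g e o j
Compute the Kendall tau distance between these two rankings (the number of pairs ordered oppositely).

Assign each item its position (1..6) in the first ordering, then rewrite the second ordering as that position sequence:
positions: j→1, e→2, m→3, i→4, o→5, g→6
second ordering as positions: [3, 4, 6, 2, 5, 1]
Discordant pairs = inversions in this position sequence.
3: 2, 1 → 2
4: 2, 1 → 2
6: 2, 5, 1 → 3
2: 1 → 1
5: 1 → 1
1: 0
Total: 2 + 2 + 3 + 1 + 1 + 0 = 9

9 discordant pairs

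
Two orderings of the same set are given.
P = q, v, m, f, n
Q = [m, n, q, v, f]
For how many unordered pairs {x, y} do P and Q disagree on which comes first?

Assign each item its position (1..5) in the first ordering, then rewrite the second ordering as that position sequence:
positions: q→1, v→2, m→3, f→4, n→5
second ordering as positions: [3, 5, 1, 2, 4]
Discordant pairs = inversions in this position sequence.
3: 1, 2 → 2
5: 1, 2, 4 → 3
1: 0
2: 0
4: 0
Total: 2 + 3 + 0 + 0 + 0 = 5

Disagreeing pairs: 5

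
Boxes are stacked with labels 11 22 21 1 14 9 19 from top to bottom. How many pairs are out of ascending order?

For each element, count later entries that are smaller:
11 → 1, 9 → 2
22 → 21, 1, 14, 9, 19 → 5
21 → 1, 14, 9, 19 → 4
1 → none → 0
14 → 9 → 1
9 → none → 0
19 → none → 0
Sum: 2 + 5 + 4 + 0 + 1 + 0 + 0 = 12

12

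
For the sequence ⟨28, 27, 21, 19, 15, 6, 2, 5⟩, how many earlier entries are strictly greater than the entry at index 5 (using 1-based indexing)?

4

The element at index 5 is 15.
Elements before it: 28, 27, 21, 19
Those larger than 15: 28, 27, 21, 19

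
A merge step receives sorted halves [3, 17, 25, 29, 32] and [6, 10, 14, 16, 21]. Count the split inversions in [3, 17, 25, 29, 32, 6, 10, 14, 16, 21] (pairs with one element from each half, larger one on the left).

For each element r of the right run, count left-run elements greater than r:
r = 6: 17, 25, 29, 32 → 4
r = 10: 17, 25, 29, 32 → 4
r = 14: 17, 25, 29, 32 → 4
r = 16: 17, 25, 29, 32 → 4
r = 21: 25, 29, 32 → 3
Cross-inversions: 4 + 4 + 4 + 4 + 3 = 19

There are 19 cross-inversions.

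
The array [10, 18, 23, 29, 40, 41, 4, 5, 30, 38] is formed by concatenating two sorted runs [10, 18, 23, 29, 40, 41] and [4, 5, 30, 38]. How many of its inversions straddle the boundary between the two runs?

Take each right-half value and tally the left-half values above it:
r = 4: 10, 18, 23, 29, 40, 41 → 6
r = 5: 10, 18, 23, 29, 40, 41 → 6
r = 30: 40, 41 → 2
r = 38: 40, 41 → 2
Cross-inversions: 6 + 6 + 2 + 2 = 16

There are 16 cross-inversions.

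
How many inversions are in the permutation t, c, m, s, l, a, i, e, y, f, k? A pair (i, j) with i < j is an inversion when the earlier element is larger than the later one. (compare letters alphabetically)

For each element, count later entries that are smaller:
t: 9
c: 1
m: 6
s: 6
l: 5
a: 0
i: 2
e: 0
y: 2
f: 0
k: 0
Sum: 9 + 1 + 6 + 6 + 5 + 0 + 2 + 0 + 2 + 0 + 0 = 31

31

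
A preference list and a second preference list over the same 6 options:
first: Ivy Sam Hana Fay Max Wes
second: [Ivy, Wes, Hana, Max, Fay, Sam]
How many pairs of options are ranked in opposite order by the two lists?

Pairs: 8

Assign each item its position (1..6) in the first ordering, then rewrite the second ordering as that position sequence:
positions: Ivy→1, Sam→2, Hana→3, Fay→4, Max→5, Wes→6
second ordering as positions: [1, 6, 3, 5, 4, 2]
Discordant pairs = inversions in this position sequence.
1: 0
6: 3, 5, 4, 2 → 4
3: 2 → 1
5: 4, 2 → 2
4: 2 → 1
2: 0
Total: 0 + 4 + 1 + 2 + 1 + 0 = 8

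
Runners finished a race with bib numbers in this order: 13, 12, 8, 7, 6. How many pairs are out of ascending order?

Element-by-element contributions:
13: 4
12: 3
8: 2
7: 1
6: 0
Sum: 4 + 3 + 2 + 1 + 0 = 10

Out-of-order pairs: 10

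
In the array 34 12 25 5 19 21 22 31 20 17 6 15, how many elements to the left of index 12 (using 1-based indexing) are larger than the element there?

The element at index 12 is 15.
Elements before it: 34, 12, 25, 5, 19, 21, 22, 31, 20, 17, 6
Those larger than 15: 34, 25, 19, 21, 22, 31, 20, 17

8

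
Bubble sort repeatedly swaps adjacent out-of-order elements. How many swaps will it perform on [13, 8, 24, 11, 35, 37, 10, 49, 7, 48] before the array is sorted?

Each adjacent swap fixes exactly one inversion, so the minimum swap count equals the number of inversions.
Count inversions — for each element, later elements that are smaller:
13: 8, 11, 10, 7 → 4
8: 7 → 1
24: 11, 10, 7 → 3
11: 10, 7 → 2
35: 10, 7 → 2
37: 10, 7 → 2
10: 7 → 1
49: 7, 48 → 2
7: none → 0
48: none → 0
Total inversions: 4 + 1 + 3 + 2 + 2 + 2 + 1 + 2 + 0 + 0 = 17

There are 17 swaps.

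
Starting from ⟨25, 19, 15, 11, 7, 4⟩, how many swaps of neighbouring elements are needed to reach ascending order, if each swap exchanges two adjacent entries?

Minimum adjacent swaps = number of inversions (each swap of adjacent out-of-order elements removes one inversion and no swap can remove more).
Count inversions — for each element, later elements that are smaller:
25: 19, 15, 11, 7, 4 → 5
19: 15, 11, 7, 4 → 4
15: 11, 7, 4 → 3
11: 7, 4 → 2
7: 4 → 1
4: none → 0
Total inversions: 5 + 4 + 3 + 2 + 1 + 0 = 15

15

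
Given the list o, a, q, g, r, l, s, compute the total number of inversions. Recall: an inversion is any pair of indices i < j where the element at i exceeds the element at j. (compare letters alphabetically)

Inversion pairs (indices are 1-based):
(1,2): o > a
(1,4): o > g
(1,6): o > l
(3,4): q > g
(3,6): q > l
(5,6): r > l
That's 6 pairs.

6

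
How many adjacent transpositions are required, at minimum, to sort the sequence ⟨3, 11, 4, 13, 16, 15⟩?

The minimum number of adjacent swaps to sort an array equals its inversion count, since every such swap removes exactly one inversion.
Count inversions — for each element, later elements that are smaller:
3: none → 0
11: 4 → 1
4: none → 0
13: none → 0
16: 15 → 1
15: none → 0
Total inversions: 0 + 1 + 0 + 0 + 1 + 0 = 2

There are 2 swaps.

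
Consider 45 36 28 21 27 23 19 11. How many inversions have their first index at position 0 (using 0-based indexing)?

7

The element at index 0 is 45.
Elements after it: 36, 28, 21, 27, 23, 19, 11
Those smaller than 45: 36, 28, 21, 27, 23, 19, 11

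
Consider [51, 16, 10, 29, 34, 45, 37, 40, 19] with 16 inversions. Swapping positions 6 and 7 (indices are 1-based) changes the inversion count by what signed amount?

Positions 6 and 7 hold 45 and 37; after swapping, the array is [51, 16, 10, 29, 34, 37, 45, 40, 19].
Count, for each position, how many later elements it exceeds:
51: 8
16: 1
10: 0
29: 1
34: 1
37: 1
45: 2
40: 1
19: 0
Sum: 8 + 1 + 0 + 1 + 1 + 1 + 2 + 1 + 0 = 15
Change: 15 − 16 = -1

-1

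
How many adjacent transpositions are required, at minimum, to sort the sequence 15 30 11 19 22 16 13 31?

12

Each adjacent swap fixes exactly one inversion, so the minimum swap count equals the number of inversions.
Count inversions — for each element, later elements that are smaller:
15: 11, 13 → 2
30: 11, 19, 22, 16, 13 → 5
11: none → 0
19: 16, 13 → 2
22: 16, 13 → 2
16: 13 → 1
13: none → 0
31: none → 0
Total inversions: 2 + 5 + 0 + 2 + 2 + 1 + 0 + 0 = 12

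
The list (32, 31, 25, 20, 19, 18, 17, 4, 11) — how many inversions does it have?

35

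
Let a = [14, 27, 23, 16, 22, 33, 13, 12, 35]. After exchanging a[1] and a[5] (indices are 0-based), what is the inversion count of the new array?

19

Positions 1 and 5 hold 27 and 33; after swapping, the array is [14, 33, 23, 16, 22, 27, 13, 12, 35].
Count, for each position, how many later elements it exceeds:
14 → 13, 12 → 2
33 → 23, 16, 22, 27, 13, 12 → 6
23 → 16, 22, 13, 12 → 4
16 → 13, 12 → 2
22 → 13, 12 → 2
27 → 13, 12 → 2
13 → 12 → 1
12 → none → 0
35 → none → 0
Sum: 2 + 6 + 4 + 2 + 2 + 2 + 1 + 0 + 0 = 19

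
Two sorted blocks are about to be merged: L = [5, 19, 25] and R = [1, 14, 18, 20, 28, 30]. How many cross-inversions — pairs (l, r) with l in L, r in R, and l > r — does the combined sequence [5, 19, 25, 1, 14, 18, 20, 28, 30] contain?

Take each right-half value and tally the left-half values above it:
r = 1: 5, 19, 25 → 3
r = 14: 19, 25 → 2
r = 18: 19, 25 → 2
r = 20: 25 → 1
r = 28: none → 0
r = 30: none → 0
Cross-inversions: 3 + 2 + 2 + 1 + 0 + 0 = 8

Cross-inversions: 8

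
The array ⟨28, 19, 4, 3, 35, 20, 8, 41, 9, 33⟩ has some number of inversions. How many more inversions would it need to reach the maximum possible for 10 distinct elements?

26

Maximum inversions for 10 distinct elements is C(10, 2) = 10·9/2 = 45.
Current inversions — for each element, count later smaller elements:
28: 6
19: 4
4: 1
3: 0
35: 4
20: 2
8: 0
41: 2
9: 0
33: 0
Current total: 6 + 4 + 1 + 0 + 4 + 2 + 0 + 2 + 0 + 0 = 19
Shortfall: 45 − 19 = 26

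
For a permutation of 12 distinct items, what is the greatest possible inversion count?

66

A reversed (strictly descending) arrangement makes every pair an inversion, giving C(12, 2) inversions.
C(12, 2) = 12·11/2 = 66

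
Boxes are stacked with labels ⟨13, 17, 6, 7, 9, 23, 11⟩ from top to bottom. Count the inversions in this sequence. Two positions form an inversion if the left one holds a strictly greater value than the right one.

Inversion pairs (indices are 1-based):
(1,3): 13 > 6
(1,4): 13 > 7
(1,5): 13 > 9
(1,7): 13 > 11
(2,3): 17 > 6
(2,4): 17 > 7
(2,5): 17 > 9
(2,7): 17 > 11
(6,7): 23 > 11
That's 9 pairs.

9 inversions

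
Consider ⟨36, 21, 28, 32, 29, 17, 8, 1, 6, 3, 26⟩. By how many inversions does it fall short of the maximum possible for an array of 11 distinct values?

Maximum inversions for 11 distinct elements is C(11, 2) = 11·10/2 = 55.
Current inversions — for each element, count later smaller elements:
36: 10
21: 5
28: 6
32: 7
29: 6
17: 4
8: 3
1: 0
6: 1
3: 0
26: 0
Current total: 10 + 5 + 6 + 7 + 6 + 4 + 3 + 0 + 1 + 0 + 0 = 42
Shortfall: 55 − 42 = 13

13 inversions short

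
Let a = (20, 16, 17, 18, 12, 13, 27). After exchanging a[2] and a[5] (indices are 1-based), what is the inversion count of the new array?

Inversions: 10

Positions 2 and 5 hold 16 and 12; after swapping, the array is [20, 12, 17, 18, 16, 13, 27].
Element-by-element contributions:
20 → 12, 17, 18, 16, 13 → 5
12 → none → 0
17 → 16, 13 → 2
18 → 16, 13 → 2
16 → 13 → 1
13 → none → 0
27 → none → 0
Sum: 5 + 0 + 2 + 2 + 1 + 0 + 0 = 10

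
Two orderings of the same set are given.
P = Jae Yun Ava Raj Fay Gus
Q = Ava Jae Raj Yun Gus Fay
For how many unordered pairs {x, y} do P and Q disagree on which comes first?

Assign each item its position (1..6) in the first ordering, then rewrite the second ordering as that position sequence:
positions: Jae→1, Yun→2, Ava→3, Raj→4, Fay→5, Gus→6
second ordering as positions: [3, 1, 4, 2, 6, 5]
Discordant pairs = inversions in this position sequence.
3: 1, 2 → 2
1: 0
4: 2 → 1
2: 0
6: 5 → 1
5: 0
Total: 2 + 0 + 1 + 0 + 1 + 0 = 4

There are 4 disagreeing pairs.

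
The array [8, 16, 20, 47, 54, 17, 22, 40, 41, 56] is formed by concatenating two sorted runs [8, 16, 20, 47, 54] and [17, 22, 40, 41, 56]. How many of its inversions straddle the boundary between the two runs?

9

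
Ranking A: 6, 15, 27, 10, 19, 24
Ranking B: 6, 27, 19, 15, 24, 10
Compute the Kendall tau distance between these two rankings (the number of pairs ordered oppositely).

Discordant pairs: 4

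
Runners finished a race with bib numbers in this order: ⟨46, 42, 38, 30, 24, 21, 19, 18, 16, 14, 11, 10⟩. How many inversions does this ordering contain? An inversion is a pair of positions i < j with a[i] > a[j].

66 inversions

Count, for each position, how many later elements it exceeds:
46: 11
42: 10
38: 9
30: 8
24: 7
21: 6
19: 5
18: 4
16: 3
14: 2
11: 1
10: 0
Sum: 11 + 10 + 9 + 8 + 7 + 6 + 5 + 4 + 3 + 2 + 1 + 0 = 66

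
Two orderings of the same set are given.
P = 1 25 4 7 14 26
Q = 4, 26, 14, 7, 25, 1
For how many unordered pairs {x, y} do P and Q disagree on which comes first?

Assign each item its position (1..6) in the first ordering, then rewrite the second ordering as that position sequence:
positions: 1→1, 25→2, 4→3, 7→4, 14→5, 26→6
second ordering as positions: [3, 6, 5, 4, 2, 1]
Discordant pairs = inversions in this position sequence.
3: 2, 1 → 2
6: 5, 4, 2, 1 → 4
5: 4, 2, 1 → 3
4: 2, 1 → 2
2: 1 → 1
1: 0
Total: 2 + 4 + 3 + 2 + 1 + 0 = 12

12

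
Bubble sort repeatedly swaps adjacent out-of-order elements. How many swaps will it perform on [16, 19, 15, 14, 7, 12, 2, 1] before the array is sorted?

26 swaps

Minimum adjacent swaps = number of inversions (each swap of adjacent out-of-order elements removes one inversion and no swap can remove more).
Count inversions — for each element, later elements that are smaller:
16: 15, 14, 7, 12, 2, 1 → 6
19: 15, 14, 7, 12, 2, 1 → 6
15: 14, 7, 12, 2, 1 → 5
14: 7, 12, 2, 1 → 4
7: 2, 1 → 2
12: 2, 1 → 2
2: 1 → 1
1: none → 0
Total inversions: 6 + 6 + 5 + 4 + 2 + 2 + 1 + 0 = 26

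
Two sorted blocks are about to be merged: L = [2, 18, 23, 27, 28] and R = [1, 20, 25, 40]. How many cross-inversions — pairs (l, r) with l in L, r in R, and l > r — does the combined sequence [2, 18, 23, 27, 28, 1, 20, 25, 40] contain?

For each element r of the right run, count left-run elements greater than r:
r = 1: 2, 18, 23, 27, 28 → 5
r = 20: 23, 27, 28 → 3
r = 25: 27, 28 → 2
r = 40: none → 0
Cross-inversions: 5 + 3 + 2 + 0 = 10

10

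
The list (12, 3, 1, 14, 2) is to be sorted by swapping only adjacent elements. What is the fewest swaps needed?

6

Each adjacent swap fixes exactly one inversion, so the minimum swap count equals the number of inversions.
Count inversions — for each element, later elements that are smaller:
12: 3, 1, 2 → 3
3: 1, 2 → 2
1: none → 0
14: 2 → 1
2: none → 0
Total inversions: 3 + 2 + 0 + 1 + 0 = 6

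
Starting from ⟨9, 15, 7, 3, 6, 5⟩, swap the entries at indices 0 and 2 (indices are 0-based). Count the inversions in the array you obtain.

Positions 0 and 2 hold 9 and 7; after swapping, the array is [7, 15, 9, 3, 6, 5].
Element-by-element contributions:
7 → 3, 6, 5 → 3
15 → 9, 3, 6, 5 → 4
9 → 3, 6, 5 → 3
3 → none → 0
6 → 5 → 1
5 → none → 0
Sum: 3 + 4 + 3 + 0 + 1 + 0 = 11

11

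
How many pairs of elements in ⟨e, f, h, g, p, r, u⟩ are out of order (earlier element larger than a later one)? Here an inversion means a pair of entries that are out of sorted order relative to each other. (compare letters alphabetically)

1 inversion

Listing every pair i<j with a[i]>a[j] (using 0-based positions):
(2,3): h > g
That's 1 pair.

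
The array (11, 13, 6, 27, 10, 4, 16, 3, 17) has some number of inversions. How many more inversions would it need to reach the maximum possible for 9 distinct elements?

Maximum inversions for 9 distinct elements is C(9, 2) = 9·8/2 = 36.
Current inversions — for each element, count later smaller elements:
11: 4
13: 4
6: 2
27: 5
10: 2
4: 1
16: 1
3: 0
17: 0
Current total: 4 + 4 + 2 + 5 + 2 + 1 + 1 + 0 + 0 = 19
Shortfall: 36 − 19 = 17

17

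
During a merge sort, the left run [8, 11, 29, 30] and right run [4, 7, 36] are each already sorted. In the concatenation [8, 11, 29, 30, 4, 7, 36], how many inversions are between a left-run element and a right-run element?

Take each right-half value and tally the left-half values above it:
r = 4: 8, 11, 29, 30 → 4
r = 7: 8, 11, 29, 30 → 4
r = 36: none → 0
Cross-inversions: 4 + 4 + 0 = 8

8 split inversions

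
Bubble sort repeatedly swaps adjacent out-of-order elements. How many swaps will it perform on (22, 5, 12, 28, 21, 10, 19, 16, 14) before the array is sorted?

Each adjacent swap fixes exactly one inversion, so the minimum swap count equals the number of inversions.
Count inversions — for each element, later elements that are smaller:
22: 5, 12, 21, 10, 19, 16, 14 → 7
5: none → 0
12: 10 → 1
28: 21, 10, 19, 16, 14 → 5
21: 10, 19, 16, 14 → 4
10: none → 0
19: 16, 14 → 2
16: 14 → 1
14: none → 0
Total inversions: 7 + 0 + 1 + 5 + 4 + 0 + 2 + 1 + 0 = 20

There are 20 adjacent swaps.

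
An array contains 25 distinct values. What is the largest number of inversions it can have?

The maximum occurs when the array is in strictly decreasing order: every one of the C(25, 2) pairs is inverted.
C(25, 2) = 25·24/2 = 300

300 inversions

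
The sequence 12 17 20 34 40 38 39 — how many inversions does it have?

Out-of-order index pairs (0-indexed):
(4,5): 40 > 38
(4,6): 40 > 39
That's 2 pairs.

2 inversions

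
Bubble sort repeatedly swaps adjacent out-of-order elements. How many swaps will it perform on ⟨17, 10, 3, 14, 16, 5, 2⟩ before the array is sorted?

Adjacent swaps: 15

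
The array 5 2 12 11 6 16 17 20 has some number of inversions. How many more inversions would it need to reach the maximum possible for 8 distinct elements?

24 inversions short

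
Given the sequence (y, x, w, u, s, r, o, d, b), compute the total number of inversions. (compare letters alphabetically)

Inversions: 36

Element-by-element contributions:
y → x, w, u, s, r, o, d, b → 8
x → w, u, s, r, o, d, b → 7
w → u, s, r, o, d, b → 6
u → s, r, o, d, b → 5
s → r, o, d, b → 4
r → o, d, b → 3
o → d, b → 2
d → b → 1
b → none → 0
Sum: 8 + 7 + 6 + 5 + 4 + 3 + 2 + 1 + 0 = 36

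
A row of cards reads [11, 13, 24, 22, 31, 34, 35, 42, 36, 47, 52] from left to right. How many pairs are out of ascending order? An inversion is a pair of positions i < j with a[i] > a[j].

Inversions: 2

For each element, count later entries that are smaller:
11 → none → 0
13 → none → 0
24 → 22 → 1
22 → none → 0
31 → none → 0
34 → none → 0
35 → none → 0
42 → 36 → 1
36 → none → 0
47 → none → 0
52 → none → 0
Sum: 0 + 0 + 1 + 0 + 0 + 0 + 0 + 1 + 0 + 0 + 0 = 2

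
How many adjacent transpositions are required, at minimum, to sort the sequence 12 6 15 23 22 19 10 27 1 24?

Each adjacent swap fixes exactly one inversion, so the minimum swap count equals the number of inversions.
Count inversions — for each element, later elements that are smaller:
12: 6, 10, 1 → 3
6: 1 → 1
15: 10, 1 → 2
23: 22, 19, 10, 1 → 4
22: 19, 10, 1 → 3
19: 10, 1 → 2
10: 1 → 1
27: 1, 24 → 2
1: none → 0
24: none → 0
Total inversions: 3 + 1 + 2 + 4 + 3 + 2 + 1 + 2 + 0 + 0 = 18

Adjacent swaps: 18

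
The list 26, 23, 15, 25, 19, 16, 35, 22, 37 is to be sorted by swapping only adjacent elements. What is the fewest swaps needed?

The minimum number of adjacent swaps to sort an array equals its inversion count, since every such swap removes exactly one inversion.
Count inversions — for each element, later elements that are smaller:
26: 23, 15, 25, 19, 16, 22 → 6
23: 15, 19, 16, 22 → 4
15: none → 0
25: 19, 16, 22 → 3
19: 16 → 1
16: none → 0
35: 22 → 1
22: none → 0
37: none → 0
Total inversions: 6 + 4 + 0 + 3 + 1 + 0 + 1 + 0 + 0 = 15

15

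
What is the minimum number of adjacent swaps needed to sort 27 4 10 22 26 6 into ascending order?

The minimum number of adjacent swaps to sort an array equals its inversion count, since every such swap removes exactly one inversion.
Count inversions — for each element, later elements that are smaller:
27: 4, 10, 22, 26, 6 → 5
4: none → 0
10: 6 → 1
22: 6 → 1
26: 6 → 1
6: none → 0
Total inversions: 5 + 0 + 1 + 1 + 1 + 0 = 8

There are 8 adjacent swaps.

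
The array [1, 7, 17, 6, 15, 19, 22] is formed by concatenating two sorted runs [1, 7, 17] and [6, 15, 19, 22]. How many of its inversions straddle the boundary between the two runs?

There are 3 split inversions.

For each element r of the right run, count left-run elements greater than r:
r = 6: 7, 17 → 2
r = 15: 17 → 1
r = 19: none → 0
r = 22: none → 0
Cross-inversions: 2 + 1 + 0 + 0 = 3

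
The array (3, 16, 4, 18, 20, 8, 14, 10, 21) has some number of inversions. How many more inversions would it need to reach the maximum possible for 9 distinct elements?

Maximum inversions for 9 distinct elements is C(9, 2) = 9·8/2 = 36.
Current inversions — for each element, count later smaller elements:
3: 0
16: 4
4: 0
18: 3
20: 3
8: 0
14: 1
10: 0
21: 0
Current total: 0 + 4 + 0 + 3 + 3 + 0 + 1 + 0 + 0 = 11
Shortfall: 36 − 11 = 25

25 inversions short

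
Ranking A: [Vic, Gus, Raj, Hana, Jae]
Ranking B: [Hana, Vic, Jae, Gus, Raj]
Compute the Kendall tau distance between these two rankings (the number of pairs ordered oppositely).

5

Assign each item its position (1..5) in the first ordering, then rewrite the second ordering as that position sequence:
positions: Vic→1, Gus→2, Raj→3, Hana→4, Jae→5
second ordering as positions: [4, 1, 5, 2, 3]
Discordant pairs = inversions in this position sequence.
4: 1, 2, 3 → 3
1: 0
5: 2, 3 → 2
2: 0
3: 0
Total: 3 + 0 + 2 + 0 + 0 = 5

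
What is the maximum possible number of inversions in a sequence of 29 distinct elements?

A reversed (strictly descending) arrangement makes every pair an inversion, giving C(29, 2) inversions.
C(29, 2) = 29·28/2 = 406

406 inversions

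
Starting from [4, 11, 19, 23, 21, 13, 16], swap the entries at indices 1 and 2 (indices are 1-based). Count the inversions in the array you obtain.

8 inversions

Positions 1 and 2 hold 4 and 11; after swapping, the array is [11, 4, 19, 23, 21, 13, 16].
Element-by-element contributions:
11: 1
4: 0
19: 2
23: 3
21: 2
13: 0
16: 0
Sum: 1 + 0 + 2 + 3 + 2 + 0 + 0 = 8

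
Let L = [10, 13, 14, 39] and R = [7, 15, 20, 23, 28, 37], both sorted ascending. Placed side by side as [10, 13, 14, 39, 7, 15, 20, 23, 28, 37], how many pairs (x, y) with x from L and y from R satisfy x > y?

9 split inversions

For each element r of the right run, count left-run elements greater than r:
r = 7: 10, 13, 14, 39 → 4
r = 15: 39 → 1
r = 20: 39 → 1
r = 23: 39 → 1
r = 28: 39 → 1
r = 37: 39 → 1
Cross-inversions: 4 + 1 + 1 + 1 + 1 + 1 = 9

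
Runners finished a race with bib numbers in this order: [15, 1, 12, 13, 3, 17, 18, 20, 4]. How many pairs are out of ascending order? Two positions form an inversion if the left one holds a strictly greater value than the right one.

Count, for each position, how many later elements it exceeds:
15: 5
1: 0
12: 2
13: 2
3: 0
17: 1
18: 1
20: 1
4: 0
Sum: 5 + 0 + 2 + 2 + 0 + 1 + 1 + 1 + 0 = 12

12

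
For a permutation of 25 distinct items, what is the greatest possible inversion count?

300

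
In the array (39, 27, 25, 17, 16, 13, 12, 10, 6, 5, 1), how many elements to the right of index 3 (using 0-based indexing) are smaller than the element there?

The element at index 3 is 17.
Elements after it: 16, 13, 12, 10, 6, 5, 1
Those smaller than 17: 16, 13, 12, 10, 6, 5, 1

7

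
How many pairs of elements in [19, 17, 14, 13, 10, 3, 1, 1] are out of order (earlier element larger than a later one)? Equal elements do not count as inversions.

Sweep left to right; for each value list the smaller values that follow it:
19 → 17, 14, 13, 10, 3, 1, 1 → 7
17 → 14, 13, 10, 3, 1, 1 → 6
14 → 13, 10, 3, 1, 1 → 5
13 → 10, 3, 1, 1 → 4
10 → 3, 1, 1 → 3
3 → 1, 1 → 2
1 → none → 0
1 → none → 0
Sum: 7 + 6 + 5 + 4 + 3 + 2 + 0 + 0 = 27

There are 27 inversions.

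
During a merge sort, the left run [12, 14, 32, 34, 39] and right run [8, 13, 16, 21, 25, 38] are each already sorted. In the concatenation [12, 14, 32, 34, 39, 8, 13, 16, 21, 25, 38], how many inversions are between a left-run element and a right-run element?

19 split inversions

Count, for every r in R, how many entries of L exceed r:
r = 8: 12, 14, 32, 34, 39 → 5
r = 13: 14, 32, 34, 39 → 4
r = 16: 32, 34, 39 → 3
r = 21: 32, 34, 39 → 3
r = 25: 32, 34, 39 → 3
r = 38: 39 → 1
Cross-inversions: 5 + 4 + 3 + 3 + 3 + 1 = 19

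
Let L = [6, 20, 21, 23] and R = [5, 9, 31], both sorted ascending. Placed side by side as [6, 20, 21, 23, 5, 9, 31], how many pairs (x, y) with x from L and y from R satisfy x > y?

7 split inversions

Take each right-half value and tally the left-half values above it:
r = 5: 6, 20, 21, 23 → 4
r = 9: 20, 21, 23 → 3
r = 31: none → 0
Cross-inversions: 4 + 3 + 0 = 7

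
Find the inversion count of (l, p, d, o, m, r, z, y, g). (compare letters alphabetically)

13

Sweep left to right; for each value list the smaller values that follow it:
l: 2
p: 4
d: 0
o: 2
m: 1
r: 1
z: 2
y: 1
g: 0
Sum: 2 + 4 + 0 + 2 + 1 + 1 + 2 + 1 + 0 = 13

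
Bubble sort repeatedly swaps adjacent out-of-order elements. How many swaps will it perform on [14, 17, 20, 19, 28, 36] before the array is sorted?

Adjacent swaps: 1

The minimum number of adjacent swaps to sort an array equals its inversion count, since every such swap removes exactly one inversion.
Count inversions — for each element, later elements that are smaller:
14: none → 0
17: none → 0
20: 19 → 1
19: none → 0
28: none → 0
36: none → 0
Total inversions: 0 + 0 + 1 + 0 + 0 + 0 = 1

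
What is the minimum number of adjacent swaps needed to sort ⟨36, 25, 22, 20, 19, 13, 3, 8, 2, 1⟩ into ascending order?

44

Each adjacent swap fixes exactly one inversion, so the minimum swap count equals the number of inversions.
Count inversions — for each element, later elements that are smaller:
36: 25, 22, 20, 19, 13, 3, 8, 2, 1 → 9
25: 22, 20, 19, 13, 3, 8, 2, 1 → 8
22: 20, 19, 13, 3, 8, 2, 1 → 7
20: 19, 13, 3, 8, 2, 1 → 6
19: 13, 3, 8, 2, 1 → 5
13: 3, 8, 2, 1 → 4
3: 2, 1 → 2
8: 2, 1 → 2
2: 1 → 1
1: none → 0
Total inversions: 9 + 8 + 7 + 6 + 5 + 4 + 2 + 2 + 1 + 0 = 44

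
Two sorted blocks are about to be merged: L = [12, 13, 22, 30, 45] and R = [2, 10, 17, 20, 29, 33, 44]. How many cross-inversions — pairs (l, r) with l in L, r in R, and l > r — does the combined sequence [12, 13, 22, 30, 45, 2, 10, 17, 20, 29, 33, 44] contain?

Count, for every r in R, how many entries of L exceed r:
r = 2: 12, 13, 22, 30, 45 → 5
r = 10: 12, 13, 22, 30, 45 → 5
r = 17: 22, 30, 45 → 3
r = 20: 22, 30, 45 → 3
r = 29: 30, 45 → 2
r = 33: 45 → 1
r = 44: 45 → 1
Cross-inversions: 5 + 5 + 3 + 3 + 2 + 1 + 1 = 20

20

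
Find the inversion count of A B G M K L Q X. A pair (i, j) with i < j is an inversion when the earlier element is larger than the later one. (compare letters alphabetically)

Element-by-element contributions:
A → none → 0
B → none → 0
G → none → 0
M → K, L → 2
K → none → 0
L → none → 0
Q → none → 0
X → none → 0
Sum: 0 + 0 + 0 + 2 + 0 + 0 + 0 + 0 = 2

Out-of-order pairs: 2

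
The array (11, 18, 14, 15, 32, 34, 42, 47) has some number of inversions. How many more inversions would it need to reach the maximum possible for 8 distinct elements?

26

Maximum inversions for 8 distinct elements is C(8, 2) = 8·7/2 = 28.
Current inversions — for each element, count later smaller elements:
11: 0
18: 2
14: 0
15: 0
32: 0
34: 0
42: 0
47: 0
Current total: 0 + 2 + 0 + 0 + 0 + 0 + 0 + 0 = 2
Shortfall: 28 − 2 = 26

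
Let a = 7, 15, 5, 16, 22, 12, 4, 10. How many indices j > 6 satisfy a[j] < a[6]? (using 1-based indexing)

The element at index 6 is 12.
Elements after it: 4, 10
Those smaller than 12: 4, 10

2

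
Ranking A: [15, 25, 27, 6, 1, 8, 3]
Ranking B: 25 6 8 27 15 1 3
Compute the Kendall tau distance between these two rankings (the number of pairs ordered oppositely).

7 discordant pairs

Assign each item its position (1..7) in the first ordering, then rewrite the second ordering as that position sequence:
positions: 15→1, 25→2, 27→3, 6→4, 1→5, 8→6, 3→7
second ordering as positions: [2, 4, 6, 3, 1, 5, 7]
Discordant pairs = inversions in this position sequence.
2: 1 → 1
4: 3, 1 → 2
6: 3, 1, 5 → 3
3: 1 → 1
1: 0
5: 0
7: 0
Total: 1 + 2 + 3 + 1 + 0 + 0 + 0 = 7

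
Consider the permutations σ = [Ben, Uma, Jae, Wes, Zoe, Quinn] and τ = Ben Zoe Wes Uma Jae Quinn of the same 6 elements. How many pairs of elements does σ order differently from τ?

Assign each item its position (1..6) in the first ordering, then rewrite the second ordering as that position sequence:
positions: Ben→1, Uma→2, Jae→3, Wes→4, Zoe→5, Quinn→6
second ordering as positions: [1, 5, 4, 2, 3, 6]
Discordant pairs = inversions in this position sequence.
1: 0
5: 4, 2, 3 → 3
4: 2, 3 → 2
2: 0
3: 0
6: 0
Total: 0 + 3 + 2 + 0 + 0 + 0 = 5

There are 5 discordant pairs.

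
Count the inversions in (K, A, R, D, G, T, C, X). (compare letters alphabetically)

10

Count, for each position, how many later elements it exceeds:
K: 4
A: 0
R: 3
D: 1
G: 1
T: 1
C: 0
X: 0
Sum: 4 + 0 + 3 + 1 + 1 + 1 + 0 + 0 = 10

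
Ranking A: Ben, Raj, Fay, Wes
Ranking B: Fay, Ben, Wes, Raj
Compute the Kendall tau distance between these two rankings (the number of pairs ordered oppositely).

Assign each item its position (1..4) in the first ordering, then rewrite the second ordering as that position sequence:
positions: Ben→1, Raj→2, Fay→3, Wes→4
second ordering as positions: [3, 1, 4, 2]
Discordant pairs = inversions in this position sequence.
3: 1, 2 → 2
1: 0
4: 2 → 1
2: 0
Total: 2 + 0 + 1 + 0 = 3

3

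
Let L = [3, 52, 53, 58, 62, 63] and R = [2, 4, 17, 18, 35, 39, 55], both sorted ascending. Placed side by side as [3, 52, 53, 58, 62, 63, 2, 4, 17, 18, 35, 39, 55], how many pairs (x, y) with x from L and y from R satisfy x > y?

34 split inversions

Count, for every r in R, how many entries of L exceed r:
r = 2: 3, 52, 53, 58, 62, 63 → 6
r = 4: 52, 53, 58, 62, 63 → 5
r = 17: 52, 53, 58, 62, 63 → 5
r = 18: 52, 53, 58, 62, 63 → 5
r = 35: 52, 53, 58, 62, 63 → 5
r = 39: 52, 53, 58, 62, 63 → 5
r = 55: 58, 62, 63 → 3
Cross-inversions: 6 + 5 + 5 + 5 + 5 + 5 + 3 = 34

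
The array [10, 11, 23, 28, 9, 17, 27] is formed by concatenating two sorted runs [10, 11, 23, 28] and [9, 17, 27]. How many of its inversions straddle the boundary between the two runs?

Count, for every r in R, how many entries of L exceed r:
r = 9: 10, 11, 23, 28 → 4
r = 17: 23, 28 → 2
r = 27: 28 → 1
Cross-inversions: 4 + 2 + 1 = 7

7 cross-inversions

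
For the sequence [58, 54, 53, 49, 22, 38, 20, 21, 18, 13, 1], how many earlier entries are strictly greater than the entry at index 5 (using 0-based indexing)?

4

The element at index 5 is 38.
Elements before it: 58, 54, 53, 49, 22
Those larger than 38: 58, 54, 53, 49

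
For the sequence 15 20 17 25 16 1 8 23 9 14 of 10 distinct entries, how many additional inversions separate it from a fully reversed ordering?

Maximum inversions for 10 distinct elements is C(10, 2) = 10·9/2 = 45.
Current inversions — for each element, count later smaller elements:
15: 4
20: 6
17: 5
25: 6
16: 4
1: 0
8: 0
23: 2
9: 0
14: 0
Current total: 4 + 6 + 5 + 6 + 4 + 0 + 0 + 2 + 0 + 0 = 27
Shortfall: 45 − 27 = 18

18 inversions short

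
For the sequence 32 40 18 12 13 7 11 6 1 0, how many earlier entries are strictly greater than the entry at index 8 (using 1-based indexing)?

7

The element at index 8 is 6.
Elements before it: 32, 40, 18, 12, 13, 7, 11
Those larger than 6: 32, 40, 18, 12, 13, 7, 11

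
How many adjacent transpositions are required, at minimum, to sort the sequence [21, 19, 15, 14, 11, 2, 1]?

Each adjacent swap fixes exactly one inversion, so the minimum swap count equals the number of inversions.
Count inversions — for each element, later elements that are smaller:
21: 19, 15, 14, 11, 2, 1 → 6
19: 15, 14, 11, 2, 1 → 5
15: 14, 11, 2, 1 → 4
14: 11, 2, 1 → 3
11: 2, 1 → 2
2: 1 → 1
1: none → 0
Total inversions: 6 + 5 + 4 + 3 + 2 + 1 + 0 = 21

21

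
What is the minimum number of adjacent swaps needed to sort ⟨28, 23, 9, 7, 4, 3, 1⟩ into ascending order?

There are 21 adjacent swaps.

Minimum adjacent swaps = number of inversions (each swap of adjacent out-of-order elements removes one inversion and no swap can remove more).
Count inversions — for each element, later elements that are smaller:
28: 23, 9, 7, 4, 3, 1 → 6
23: 9, 7, 4, 3, 1 → 5
9: 7, 4, 3, 1 → 4
7: 4, 3, 1 → 3
4: 3, 1 → 2
3: 1 → 1
1: none → 0
Total inversions: 6 + 5 + 4 + 3 + 2 + 1 + 0 = 21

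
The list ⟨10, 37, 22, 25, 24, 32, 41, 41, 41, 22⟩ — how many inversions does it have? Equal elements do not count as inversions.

12 out-of-order pairs

Count, for each position, how many later elements it exceeds:
10: 0
37: 5
22: 0
25: 2
24: 1
32: 1
41: 1
41: 1
41: 1
22: 0
Sum: 0 + 5 + 0 + 2 + 1 + 1 + 1 + 1 + 1 + 0 = 12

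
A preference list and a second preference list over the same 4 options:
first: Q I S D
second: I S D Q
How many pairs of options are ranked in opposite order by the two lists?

Pairs: 3

Assign each item its position (1..4) in the first ordering, then rewrite the second ordering as that position sequence:
positions: Q→1, I→2, S→3, D→4
second ordering as positions: [2, 3, 4, 1]
Discordant pairs = inversions in this position sequence.
2: 1 → 1
3: 1 → 1
4: 1 → 1
1: 0
Total: 1 + 1 + 1 + 0 = 3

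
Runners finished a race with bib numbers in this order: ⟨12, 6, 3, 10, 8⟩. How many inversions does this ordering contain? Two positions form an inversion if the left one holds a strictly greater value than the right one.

Inversions: 6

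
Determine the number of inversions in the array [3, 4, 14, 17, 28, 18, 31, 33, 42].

For each element, count later entries that are smaller:
3 → none → 0
4 → none → 0
14 → none → 0
17 → none → 0
28 → 18 → 1
18 → none → 0
31 → none → 0
33 → none → 0
42 → none → 0
Sum: 0 + 0 + 0 + 0 + 1 + 0 + 0 + 0 + 0 = 1

1 out-of-order pair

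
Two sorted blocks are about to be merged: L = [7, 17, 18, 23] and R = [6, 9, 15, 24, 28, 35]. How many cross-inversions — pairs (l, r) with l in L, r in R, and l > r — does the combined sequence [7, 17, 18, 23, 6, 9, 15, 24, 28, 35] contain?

10

Count, for every r in R, how many entries of L exceed r:
r = 6: 7, 17, 18, 23 → 4
r = 9: 17, 18, 23 → 3
r = 15: 17, 18, 23 → 3
r = 24: none → 0
r = 28: none → 0
r = 35: none → 0
Cross-inversions: 4 + 3 + 3 + 0 + 0 + 0 = 10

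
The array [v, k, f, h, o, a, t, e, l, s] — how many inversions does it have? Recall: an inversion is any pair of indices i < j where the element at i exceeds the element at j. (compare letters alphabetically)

There are 23 inversions.

Sweep left to right; for each value list the smaller values that follow it:
v → k, f, h, o, a, t, e, l, s → 9
k → f, h, a, e → 4
f → a, e → 2
h → a, e → 2
o → a, e, l → 3
a → none → 0
t → e, l, s → 3
e → none → 0
l → none → 0
s → none → 0
Sum: 9 + 4 + 2 + 2 + 3 + 0 + 3 + 0 + 0 + 0 = 23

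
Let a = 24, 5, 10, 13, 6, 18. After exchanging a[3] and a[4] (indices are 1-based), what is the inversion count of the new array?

8

Positions 3 and 4 hold 10 and 13; after swapping, the array is [24, 5, 13, 10, 6, 18].
Count, for each position, how many later elements it exceeds:
24: 5
5: 0
13: 2
10: 1
6: 0
18: 0
Sum: 5 + 0 + 2 + 1 + 0 + 0 = 8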